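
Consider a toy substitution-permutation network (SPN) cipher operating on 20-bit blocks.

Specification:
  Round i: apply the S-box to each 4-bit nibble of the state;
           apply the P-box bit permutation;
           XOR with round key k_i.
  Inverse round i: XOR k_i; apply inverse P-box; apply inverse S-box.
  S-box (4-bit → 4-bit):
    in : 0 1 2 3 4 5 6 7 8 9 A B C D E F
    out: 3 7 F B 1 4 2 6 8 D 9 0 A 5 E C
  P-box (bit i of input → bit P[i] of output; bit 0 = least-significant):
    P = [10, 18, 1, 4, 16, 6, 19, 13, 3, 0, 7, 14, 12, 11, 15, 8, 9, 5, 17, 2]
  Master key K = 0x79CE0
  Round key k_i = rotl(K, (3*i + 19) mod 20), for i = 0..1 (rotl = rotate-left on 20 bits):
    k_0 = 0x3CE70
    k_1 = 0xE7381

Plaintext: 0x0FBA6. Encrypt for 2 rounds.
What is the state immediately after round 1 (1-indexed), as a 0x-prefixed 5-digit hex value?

s_0 = plaintext = 0x0FBA6
s_1 = Round(s_0, k_0) = 0x66D50
s_2 = Round(s_1, k_1) = 0x27F29

0x66D50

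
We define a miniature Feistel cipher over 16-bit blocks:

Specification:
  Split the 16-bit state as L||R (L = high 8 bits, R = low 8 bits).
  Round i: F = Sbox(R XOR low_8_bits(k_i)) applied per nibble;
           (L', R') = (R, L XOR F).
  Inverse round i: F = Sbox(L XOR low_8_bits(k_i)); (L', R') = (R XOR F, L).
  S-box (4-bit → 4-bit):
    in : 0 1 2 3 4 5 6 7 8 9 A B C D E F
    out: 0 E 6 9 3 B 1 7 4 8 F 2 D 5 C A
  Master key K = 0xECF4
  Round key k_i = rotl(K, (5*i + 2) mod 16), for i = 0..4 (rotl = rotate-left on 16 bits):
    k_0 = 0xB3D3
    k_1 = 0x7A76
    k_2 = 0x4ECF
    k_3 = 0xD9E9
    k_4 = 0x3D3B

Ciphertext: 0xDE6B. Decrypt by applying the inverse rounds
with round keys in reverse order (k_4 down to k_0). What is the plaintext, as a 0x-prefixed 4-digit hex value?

0x20CA

s_0 = ciphertext = 0xDE6B
s_1 = InvRound(s_0, k_4) = 0xA0DE
s_2 = InvRound(s_1, k_3) = 0xE6A0
s_3 = InvRound(s_2, k_2) = 0xC8E6
s_4 = InvRound(s_3, k_1) = 0xCAC8
s_5 = InvRound(s_4, k_0) = 0x20CA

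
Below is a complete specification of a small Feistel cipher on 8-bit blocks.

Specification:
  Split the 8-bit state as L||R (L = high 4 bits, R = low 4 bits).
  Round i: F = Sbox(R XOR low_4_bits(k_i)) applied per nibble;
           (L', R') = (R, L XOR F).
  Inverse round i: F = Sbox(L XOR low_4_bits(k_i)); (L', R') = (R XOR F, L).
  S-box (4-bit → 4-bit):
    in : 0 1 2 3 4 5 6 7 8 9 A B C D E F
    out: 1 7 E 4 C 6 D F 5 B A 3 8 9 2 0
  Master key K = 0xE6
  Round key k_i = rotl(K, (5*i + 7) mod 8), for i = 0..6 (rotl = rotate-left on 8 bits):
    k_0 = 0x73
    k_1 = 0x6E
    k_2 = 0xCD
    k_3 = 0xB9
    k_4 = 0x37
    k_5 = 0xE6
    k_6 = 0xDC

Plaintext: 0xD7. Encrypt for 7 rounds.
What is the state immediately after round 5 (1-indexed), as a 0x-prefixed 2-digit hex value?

0x99

s_0 = plaintext = 0xD7
s_1 = Round(s_0, k_0) = 0x71
s_2 = Round(s_1, k_1) = 0x17
s_3 = Round(s_2, k_2) = 0x7B
s_4 = Round(s_3, k_3) = 0xB9
s_5 = Round(s_4, k_4) = 0x99
s_6 = Round(s_5, k_5) = 0x99
s_7 = Round(s_6, k_6) = 0x9F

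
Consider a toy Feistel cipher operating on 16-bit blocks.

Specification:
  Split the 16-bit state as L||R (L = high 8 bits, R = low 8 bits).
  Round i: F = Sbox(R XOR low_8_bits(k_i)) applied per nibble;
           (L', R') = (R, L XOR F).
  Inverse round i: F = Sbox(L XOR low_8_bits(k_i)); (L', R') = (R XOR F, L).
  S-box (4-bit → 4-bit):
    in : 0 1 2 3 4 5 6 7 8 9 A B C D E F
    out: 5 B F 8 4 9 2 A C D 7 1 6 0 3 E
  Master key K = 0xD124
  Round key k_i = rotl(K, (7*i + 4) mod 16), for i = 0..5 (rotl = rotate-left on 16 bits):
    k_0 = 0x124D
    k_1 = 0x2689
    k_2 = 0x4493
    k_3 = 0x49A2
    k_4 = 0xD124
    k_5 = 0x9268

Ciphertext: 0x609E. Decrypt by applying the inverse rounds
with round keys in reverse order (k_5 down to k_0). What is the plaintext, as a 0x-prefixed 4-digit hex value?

s_0 = ciphertext = 0x609E
s_1 = InvRound(s_0, k_5) = 0xC260
s_2 = InvRound(s_1, k_4) = 0x52C2
s_3 = InvRound(s_2, k_3) = 0x2752
s_4 = InvRound(s_3, k_2) = 0x4627
s_5 = InvRound(s_4, k_1) = 0x4946
s_6 = InvRound(s_5, k_0) = 0x1249

0x1249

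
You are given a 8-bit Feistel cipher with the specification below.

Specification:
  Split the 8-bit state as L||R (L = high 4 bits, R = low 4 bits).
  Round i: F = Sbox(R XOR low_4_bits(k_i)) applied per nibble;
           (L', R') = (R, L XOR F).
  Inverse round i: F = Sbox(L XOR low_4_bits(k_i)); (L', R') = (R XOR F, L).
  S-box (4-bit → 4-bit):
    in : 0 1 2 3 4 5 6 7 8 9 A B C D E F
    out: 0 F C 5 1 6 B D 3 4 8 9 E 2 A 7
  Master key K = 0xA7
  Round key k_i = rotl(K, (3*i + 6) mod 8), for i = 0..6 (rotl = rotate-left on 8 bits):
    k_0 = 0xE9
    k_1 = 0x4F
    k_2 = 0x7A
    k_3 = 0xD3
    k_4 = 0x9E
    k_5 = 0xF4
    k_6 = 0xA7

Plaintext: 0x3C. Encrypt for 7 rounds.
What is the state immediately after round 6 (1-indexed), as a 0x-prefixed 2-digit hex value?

s_0 = plaintext = 0x3C
s_1 = Round(s_0, k_0) = 0xC5
s_2 = Round(s_1, k_1) = 0x54
s_3 = Round(s_2, k_2) = 0x4F
s_4 = Round(s_3, k_3) = 0xFA
s_5 = Round(s_4, k_4) = 0xAE
s_6 = Round(s_5, k_5) = 0xE2
s_7 = Round(s_6, k_6) = 0x28

0xE2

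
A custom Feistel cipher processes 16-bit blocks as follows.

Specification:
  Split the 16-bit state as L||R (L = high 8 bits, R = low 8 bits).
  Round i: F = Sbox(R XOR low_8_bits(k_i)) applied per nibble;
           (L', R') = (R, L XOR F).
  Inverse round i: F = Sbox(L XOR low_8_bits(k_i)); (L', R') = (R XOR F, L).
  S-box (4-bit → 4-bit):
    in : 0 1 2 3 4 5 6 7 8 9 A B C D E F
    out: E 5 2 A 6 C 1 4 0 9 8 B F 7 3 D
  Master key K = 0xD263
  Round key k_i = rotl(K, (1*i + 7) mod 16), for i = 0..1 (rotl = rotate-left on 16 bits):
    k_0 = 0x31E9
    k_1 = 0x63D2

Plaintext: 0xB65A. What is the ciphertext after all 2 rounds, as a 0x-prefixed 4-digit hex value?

s_0 = plaintext = 0xB65A
s_1 = Round(s_0, k_0) = 0x5A0C
s_2 = Round(s_1, k_1) = 0x0C29

0x0C29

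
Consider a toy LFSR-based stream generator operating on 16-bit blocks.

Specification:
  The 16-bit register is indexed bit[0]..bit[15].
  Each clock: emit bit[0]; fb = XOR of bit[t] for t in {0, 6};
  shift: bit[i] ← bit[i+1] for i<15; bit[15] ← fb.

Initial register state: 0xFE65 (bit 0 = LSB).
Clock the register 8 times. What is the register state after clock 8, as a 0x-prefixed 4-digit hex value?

0x9CFE

reg_0 = 0xFE65
clock 1: out=1, reg = 0x7F32
clock 2: out=0, reg = 0x3F99
clock 3: out=1, reg = 0x9FCC
clock 4: out=0, reg = 0xCFE6
clock 5: out=0, reg = 0xE7F3
clock 6: out=1, reg = 0x73F9
clock 7: out=1, reg = 0x39FC
clock 8: out=0, reg = 0x9CFE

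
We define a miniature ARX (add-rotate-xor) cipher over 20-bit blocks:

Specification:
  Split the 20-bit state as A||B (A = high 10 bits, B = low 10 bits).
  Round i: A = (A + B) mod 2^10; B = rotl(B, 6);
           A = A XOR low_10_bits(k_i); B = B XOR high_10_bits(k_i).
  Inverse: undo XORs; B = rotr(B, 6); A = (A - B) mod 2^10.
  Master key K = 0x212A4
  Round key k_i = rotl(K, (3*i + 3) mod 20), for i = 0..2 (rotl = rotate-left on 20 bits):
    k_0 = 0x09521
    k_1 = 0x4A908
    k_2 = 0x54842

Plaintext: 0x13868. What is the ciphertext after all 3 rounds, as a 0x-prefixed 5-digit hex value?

s_0 = plaintext = 0x13868
s_1 = Round(s_0, k_0) = 0x65E23
s_2 = Round(s_1, k_1) = 0xAC9C8
s_3 = Round(s_2, k_2) = 0x0E34E

0x0E34E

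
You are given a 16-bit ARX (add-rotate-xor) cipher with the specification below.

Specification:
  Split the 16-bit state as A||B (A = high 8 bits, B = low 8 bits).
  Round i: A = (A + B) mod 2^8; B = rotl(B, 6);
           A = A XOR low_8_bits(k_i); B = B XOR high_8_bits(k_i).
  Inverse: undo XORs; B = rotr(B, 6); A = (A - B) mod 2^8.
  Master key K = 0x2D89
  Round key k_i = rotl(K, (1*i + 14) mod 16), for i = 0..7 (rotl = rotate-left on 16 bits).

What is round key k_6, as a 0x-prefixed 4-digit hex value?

0xD892

K = 0x2D89
k_0 = rotl(K, (1*0+14) mod 16) = rotl(K, 14) = 0x4B62
k_1 = rotl(K, (1*1+14) mod 16) = rotl(K, 15) = 0x96C4
k_2 = rotl(K, (1*2+14) mod 16) = rotl(K, 0) = 0x2D89
k_3 = rotl(K, (1*3+14) mod 16) = rotl(K, 1) = 0x5B12
k_4 = rotl(K, (1*4+14) mod 16) = rotl(K, 2) = 0xB624
k_5 = rotl(K, (1*5+14) mod 16) = rotl(K, 3) = 0x6C49
k_6 = rotl(K, (1*6+14) mod 16) = rotl(K, 4) = 0xD892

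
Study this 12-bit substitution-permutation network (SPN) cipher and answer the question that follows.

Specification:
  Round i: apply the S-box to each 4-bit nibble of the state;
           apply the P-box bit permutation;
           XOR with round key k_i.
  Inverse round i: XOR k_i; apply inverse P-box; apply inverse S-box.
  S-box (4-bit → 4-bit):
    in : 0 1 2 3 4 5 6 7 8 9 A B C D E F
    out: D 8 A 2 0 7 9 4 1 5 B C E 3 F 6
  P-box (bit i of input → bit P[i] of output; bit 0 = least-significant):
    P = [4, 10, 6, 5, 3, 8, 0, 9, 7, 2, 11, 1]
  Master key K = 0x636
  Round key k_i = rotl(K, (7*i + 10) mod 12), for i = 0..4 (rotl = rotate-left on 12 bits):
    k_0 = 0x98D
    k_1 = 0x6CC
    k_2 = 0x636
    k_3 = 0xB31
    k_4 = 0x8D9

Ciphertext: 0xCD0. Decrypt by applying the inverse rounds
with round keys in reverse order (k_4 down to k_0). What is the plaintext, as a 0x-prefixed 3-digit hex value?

s_0 = ciphertext = 0xCD0
s_1 = InvRound(s_0, k_4) = 0x493
s_2 = InvRound(s_1, k_3) = 0x022
s_3 = InvRound(s_2, k_2) = 0x31D
s_4 = InvRound(s_3, k_1) = 0x8F5
s_5 = InvRound(s_4, k_0) = 0x4D0

0x4D0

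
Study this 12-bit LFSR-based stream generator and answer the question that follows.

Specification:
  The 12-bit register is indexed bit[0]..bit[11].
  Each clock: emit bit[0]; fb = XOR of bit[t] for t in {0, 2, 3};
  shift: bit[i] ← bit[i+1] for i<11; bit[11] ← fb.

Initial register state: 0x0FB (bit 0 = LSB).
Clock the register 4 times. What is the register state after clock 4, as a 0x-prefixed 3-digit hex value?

reg_0 = 0x0FB
clock 1: out=1, reg = 0x07D
clock 2: out=1, reg = 0x83E
clock 3: out=0, reg = 0x41F
clock 4: out=1, reg = 0xA0F

0xA0F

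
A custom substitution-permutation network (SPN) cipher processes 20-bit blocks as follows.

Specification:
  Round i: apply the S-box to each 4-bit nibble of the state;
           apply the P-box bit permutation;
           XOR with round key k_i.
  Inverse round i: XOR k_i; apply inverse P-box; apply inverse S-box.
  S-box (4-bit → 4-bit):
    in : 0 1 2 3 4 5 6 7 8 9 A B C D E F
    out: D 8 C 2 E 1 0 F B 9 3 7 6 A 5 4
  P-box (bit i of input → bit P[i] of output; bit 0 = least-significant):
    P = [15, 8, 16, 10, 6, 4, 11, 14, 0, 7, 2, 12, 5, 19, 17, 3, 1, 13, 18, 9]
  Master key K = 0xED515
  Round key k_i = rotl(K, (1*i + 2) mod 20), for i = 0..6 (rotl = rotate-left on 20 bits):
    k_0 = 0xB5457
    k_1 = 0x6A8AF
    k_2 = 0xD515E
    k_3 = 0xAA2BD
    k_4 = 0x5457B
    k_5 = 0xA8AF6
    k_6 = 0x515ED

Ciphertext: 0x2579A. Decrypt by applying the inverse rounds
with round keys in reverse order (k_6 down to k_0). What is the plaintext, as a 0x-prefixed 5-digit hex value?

s_0 = ciphertext = 0x2579A
s_1 = InvRound(s_0, k_6) = 0x0EE8F
s_2 = InvRound(s_1, k_5) = 0x37581
s_3 = InvRound(s_2, k_4) = 0xB0DA6
s_4 = InvRound(s_3, k_3) = 0x815C7
s_5 = InvRound(s_4, k_2) = 0xF1AD2
s_6 = InvRound(s_5, k_1) = 0xD80AE
s_7 = InvRound(s_6, k_0) = 0xF0889

0xF0889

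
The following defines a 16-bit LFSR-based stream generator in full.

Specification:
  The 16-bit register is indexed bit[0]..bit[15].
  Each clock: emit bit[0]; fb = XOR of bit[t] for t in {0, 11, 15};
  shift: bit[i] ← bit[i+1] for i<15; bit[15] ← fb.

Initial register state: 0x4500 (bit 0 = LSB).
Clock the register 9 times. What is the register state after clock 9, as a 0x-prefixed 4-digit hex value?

0xFC22

reg_0 = 0x4500
clock 1: out=0, reg = 0x2280
clock 2: out=0, reg = 0x1140
clock 3: out=0, reg = 0x08A0
clock 4: out=0, reg = 0x8450
clock 5: out=0, reg = 0xC228
clock 6: out=0, reg = 0xE114
clock 7: out=0, reg = 0xF08A
clock 8: out=0, reg = 0xF845
clock 9: out=1, reg = 0xFC22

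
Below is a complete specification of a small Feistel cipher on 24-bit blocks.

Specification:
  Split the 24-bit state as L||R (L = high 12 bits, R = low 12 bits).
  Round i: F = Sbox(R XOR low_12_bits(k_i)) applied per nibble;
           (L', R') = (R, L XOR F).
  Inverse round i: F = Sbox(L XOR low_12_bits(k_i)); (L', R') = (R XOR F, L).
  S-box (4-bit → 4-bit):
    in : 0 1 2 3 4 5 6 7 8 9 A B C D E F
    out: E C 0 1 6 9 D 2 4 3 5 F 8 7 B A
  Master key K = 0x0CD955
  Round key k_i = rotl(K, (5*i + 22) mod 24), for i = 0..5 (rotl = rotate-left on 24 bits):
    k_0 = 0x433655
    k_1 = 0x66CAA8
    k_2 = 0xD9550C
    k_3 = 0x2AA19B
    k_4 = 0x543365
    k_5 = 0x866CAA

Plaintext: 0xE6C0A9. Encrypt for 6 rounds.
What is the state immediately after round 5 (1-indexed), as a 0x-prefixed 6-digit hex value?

s_0 = plaintext = 0xE6C0A9
s_1 = Round(s_0, k_0) = 0x0A93C4
s_2 = Round(s_1, k_1) = 0x3C4371
s_3 = Round(s_2, k_2) = 0x371EE3
s_4 = Round(s_3, k_3) = 0xEE3955
s_5 = Round(s_4, k_4) = 0x955BFD
s_6 = Round(s_5, k_5) = 0xBFDBC7

0x955BFD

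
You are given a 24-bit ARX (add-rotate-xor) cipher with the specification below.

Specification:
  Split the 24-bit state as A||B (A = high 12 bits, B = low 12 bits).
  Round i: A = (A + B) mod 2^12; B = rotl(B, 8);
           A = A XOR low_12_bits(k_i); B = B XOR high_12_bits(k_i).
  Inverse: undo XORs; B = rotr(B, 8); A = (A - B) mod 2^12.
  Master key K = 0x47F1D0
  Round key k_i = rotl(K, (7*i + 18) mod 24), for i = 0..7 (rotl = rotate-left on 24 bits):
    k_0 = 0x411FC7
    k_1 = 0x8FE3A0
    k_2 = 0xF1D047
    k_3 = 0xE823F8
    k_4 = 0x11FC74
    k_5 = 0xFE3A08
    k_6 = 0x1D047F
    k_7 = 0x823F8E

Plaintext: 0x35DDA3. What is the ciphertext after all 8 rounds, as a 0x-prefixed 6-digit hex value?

0x8A17AB

s_0 = plaintext = 0x35DDA3
s_1 = Round(s_0, k_0) = 0xEC77CB
s_2 = Round(s_1, k_1) = 0x532382
s_3 = Round(s_2, k_2) = 0x8F3D25
s_4 = Round(s_3, k_3) = 0x5E0B50
s_5 = Round(s_4, k_4) = 0xD441AA
s_6 = Round(s_5, k_5) = 0x4E65F9
s_7 = Round(s_6, k_6) = 0xEA088F
s_8 = Round(s_7, k_7) = 0x8A17AB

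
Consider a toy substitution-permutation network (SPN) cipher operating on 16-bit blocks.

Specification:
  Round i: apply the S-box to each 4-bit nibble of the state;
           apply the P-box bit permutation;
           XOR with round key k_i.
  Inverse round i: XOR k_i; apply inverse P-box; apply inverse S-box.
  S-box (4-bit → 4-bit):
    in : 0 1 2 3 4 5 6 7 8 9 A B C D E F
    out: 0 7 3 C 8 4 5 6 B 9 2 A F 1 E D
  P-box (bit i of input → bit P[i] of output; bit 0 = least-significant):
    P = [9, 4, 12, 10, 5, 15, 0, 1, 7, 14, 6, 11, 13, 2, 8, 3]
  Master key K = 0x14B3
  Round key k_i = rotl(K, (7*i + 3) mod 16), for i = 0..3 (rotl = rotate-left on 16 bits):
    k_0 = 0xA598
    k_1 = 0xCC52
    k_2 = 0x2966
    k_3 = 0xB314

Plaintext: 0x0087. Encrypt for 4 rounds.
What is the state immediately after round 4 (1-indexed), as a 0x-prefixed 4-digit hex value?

s_0 = plaintext = 0x0087
s_1 = Round(s_0, k_0) = 0x35AA
s_2 = Round(s_1, k_1) = 0x4D0A
s_3 = Round(s_2, k_2) = 0x29FE
s_4 = Round(s_3, k_3) = 0x8FA3

0x8FA3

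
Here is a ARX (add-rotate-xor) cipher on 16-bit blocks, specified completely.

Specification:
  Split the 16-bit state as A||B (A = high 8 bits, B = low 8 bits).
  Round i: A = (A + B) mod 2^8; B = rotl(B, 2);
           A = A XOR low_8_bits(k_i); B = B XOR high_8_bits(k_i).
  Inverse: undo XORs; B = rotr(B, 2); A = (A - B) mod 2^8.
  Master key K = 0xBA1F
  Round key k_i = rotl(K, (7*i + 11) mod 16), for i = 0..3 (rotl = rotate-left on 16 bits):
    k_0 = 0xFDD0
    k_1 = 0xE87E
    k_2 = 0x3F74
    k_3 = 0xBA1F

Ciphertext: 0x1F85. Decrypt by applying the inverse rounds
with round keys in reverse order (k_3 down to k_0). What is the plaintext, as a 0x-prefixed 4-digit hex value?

s_0 = ciphertext = 0x1F85
s_1 = InvRound(s_0, k_3) = 0x31CF
s_2 = InvRound(s_1, k_2) = 0x093C
s_3 = InvRound(s_2, k_1) = 0x4235
s_4 = InvRound(s_3, k_0) = 0x6032

0x6032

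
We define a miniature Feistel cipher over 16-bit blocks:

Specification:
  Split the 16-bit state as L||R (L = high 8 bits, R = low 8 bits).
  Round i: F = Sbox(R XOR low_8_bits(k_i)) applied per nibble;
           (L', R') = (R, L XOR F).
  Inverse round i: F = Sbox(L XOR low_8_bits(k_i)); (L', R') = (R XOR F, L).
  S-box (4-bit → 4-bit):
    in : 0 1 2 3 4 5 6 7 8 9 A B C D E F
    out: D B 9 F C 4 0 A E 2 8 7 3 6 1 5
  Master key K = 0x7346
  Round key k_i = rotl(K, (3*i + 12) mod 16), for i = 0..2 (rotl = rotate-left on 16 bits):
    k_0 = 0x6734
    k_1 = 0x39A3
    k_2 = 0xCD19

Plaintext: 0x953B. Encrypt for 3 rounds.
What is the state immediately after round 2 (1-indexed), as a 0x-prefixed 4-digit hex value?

0x4024

s_0 = plaintext = 0x953B
s_1 = Round(s_0, k_0) = 0x3B40
s_2 = Round(s_1, k_1) = 0x4024
s_3 = Round(s_2, k_2) = 0x24B6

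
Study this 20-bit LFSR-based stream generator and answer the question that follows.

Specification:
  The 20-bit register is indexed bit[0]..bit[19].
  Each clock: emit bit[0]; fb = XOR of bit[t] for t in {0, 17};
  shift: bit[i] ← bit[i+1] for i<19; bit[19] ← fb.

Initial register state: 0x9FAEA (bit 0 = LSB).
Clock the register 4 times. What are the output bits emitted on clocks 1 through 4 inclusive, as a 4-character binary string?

0101

reg_0 = 0x9FAEA
clock 1: out=0, reg = 0x4FD75
clock 2: out=1, reg = 0xA7EBA
clock 3: out=0, reg = 0xD3F5D
clock 4: out=1, reg = 0xE9FAE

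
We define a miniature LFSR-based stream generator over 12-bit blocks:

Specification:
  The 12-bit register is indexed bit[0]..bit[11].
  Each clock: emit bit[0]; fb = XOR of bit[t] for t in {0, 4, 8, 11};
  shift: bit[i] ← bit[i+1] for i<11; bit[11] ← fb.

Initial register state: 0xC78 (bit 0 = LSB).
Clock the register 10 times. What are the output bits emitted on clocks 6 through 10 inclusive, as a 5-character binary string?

11000

reg_0 = 0xC78
clock 1: out=0, reg = 0x63C
clock 2: out=0, reg = 0xB1E
clock 3: out=0, reg = 0xD8F
clock 4: out=1, reg = 0xEC7
clock 5: out=1, reg = 0x763
clock 6: out=1, reg = 0x3B1
clock 7: out=1, reg = 0x9D8
clock 8: out=0, reg = 0xCEC
clock 9: out=0, reg = 0xE76
clock 10: out=0, reg = 0x73B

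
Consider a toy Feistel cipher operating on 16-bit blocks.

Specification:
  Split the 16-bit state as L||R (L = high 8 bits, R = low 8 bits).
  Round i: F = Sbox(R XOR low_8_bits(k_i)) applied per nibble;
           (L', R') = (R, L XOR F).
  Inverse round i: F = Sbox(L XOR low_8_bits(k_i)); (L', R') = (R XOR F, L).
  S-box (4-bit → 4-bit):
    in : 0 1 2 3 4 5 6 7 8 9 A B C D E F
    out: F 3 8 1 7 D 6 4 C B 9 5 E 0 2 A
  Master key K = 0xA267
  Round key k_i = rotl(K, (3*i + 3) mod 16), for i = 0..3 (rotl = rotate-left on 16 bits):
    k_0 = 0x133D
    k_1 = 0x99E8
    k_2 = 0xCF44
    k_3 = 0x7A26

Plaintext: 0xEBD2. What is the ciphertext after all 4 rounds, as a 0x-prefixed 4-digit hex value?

s_0 = plaintext = 0xEBD2
s_1 = Round(s_0, k_0) = 0xD2C1
s_2 = Round(s_1, k_1) = 0xC159
s_3 = Round(s_2, k_2) = 0x59F1
s_4 = Round(s_3, k_3) = 0xF15D

0xF15D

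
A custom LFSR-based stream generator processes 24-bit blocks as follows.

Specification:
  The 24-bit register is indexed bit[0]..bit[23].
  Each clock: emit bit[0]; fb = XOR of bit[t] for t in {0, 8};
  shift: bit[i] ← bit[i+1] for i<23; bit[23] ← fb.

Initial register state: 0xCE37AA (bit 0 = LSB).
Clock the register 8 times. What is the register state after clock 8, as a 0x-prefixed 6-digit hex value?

reg_0 = 0xCE37AA
clock 1: out=0, reg = 0xE71BD5
clock 2: out=1, reg = 0x738DEA
clock 3: out=0, reg = 0xB9C6F5
clock 4: out=1, reg = 0xDCE37A
clock 5: out=0, reg = 0xEE71BD
clock 6: out=1, reg = 0x7738DE
clock 7: out=0, reg = 0x3B9C6F
clock 8: out=1, reg = 0x9DCE37

0x9DCE37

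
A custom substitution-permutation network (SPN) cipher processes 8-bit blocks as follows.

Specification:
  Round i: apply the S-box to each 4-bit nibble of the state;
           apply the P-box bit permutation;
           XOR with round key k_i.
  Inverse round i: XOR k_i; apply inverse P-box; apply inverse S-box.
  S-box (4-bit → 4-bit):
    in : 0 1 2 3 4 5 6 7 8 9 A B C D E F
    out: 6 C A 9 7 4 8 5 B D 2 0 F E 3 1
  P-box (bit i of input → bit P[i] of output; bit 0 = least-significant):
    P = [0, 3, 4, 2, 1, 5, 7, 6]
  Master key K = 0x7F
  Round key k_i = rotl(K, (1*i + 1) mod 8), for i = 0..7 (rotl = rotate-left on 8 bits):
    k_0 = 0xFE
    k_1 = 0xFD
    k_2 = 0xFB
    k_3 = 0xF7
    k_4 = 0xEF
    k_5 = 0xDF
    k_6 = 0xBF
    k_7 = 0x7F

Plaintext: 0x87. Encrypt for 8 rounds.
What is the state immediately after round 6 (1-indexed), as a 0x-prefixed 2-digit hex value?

0xB1

s_0 = plaintext = 0x87
s_1 = Round(s_0, k_0) = 0x8D
s_2 = Round(s_1, k_1) = 0x83
s_3 = Round(s_2, k_2) = 0x9C
s_4 = Round(s_3, k_3) = 0x28
s_5 = Round(s_4, k_4) = 0x82
s_6 = Round(s_5, k_5) = 0xB1
s_7 = Round(s_6, k_6) = 0xAB
s_8 = Round(s_7, k_7) = 0x5F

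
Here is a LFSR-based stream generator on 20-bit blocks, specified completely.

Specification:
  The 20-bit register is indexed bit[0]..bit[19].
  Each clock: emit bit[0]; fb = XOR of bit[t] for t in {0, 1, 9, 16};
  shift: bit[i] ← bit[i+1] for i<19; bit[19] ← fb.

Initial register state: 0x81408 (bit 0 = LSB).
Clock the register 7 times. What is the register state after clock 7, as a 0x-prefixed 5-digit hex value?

reg_0 = 0x81408
clock 1: out=0, reg = 0x40A04
clock 2: out=0, reg = 0xA0502
clock 3: out=0, reg = 0xD0281
clock 4: out=1, reg = 0xE8140
clock 5: out=0, reg = 0x740A0
clock 6: out=0, reg = 0xBA050
clock 7: out=0, reg = 0xDD028

0xDD028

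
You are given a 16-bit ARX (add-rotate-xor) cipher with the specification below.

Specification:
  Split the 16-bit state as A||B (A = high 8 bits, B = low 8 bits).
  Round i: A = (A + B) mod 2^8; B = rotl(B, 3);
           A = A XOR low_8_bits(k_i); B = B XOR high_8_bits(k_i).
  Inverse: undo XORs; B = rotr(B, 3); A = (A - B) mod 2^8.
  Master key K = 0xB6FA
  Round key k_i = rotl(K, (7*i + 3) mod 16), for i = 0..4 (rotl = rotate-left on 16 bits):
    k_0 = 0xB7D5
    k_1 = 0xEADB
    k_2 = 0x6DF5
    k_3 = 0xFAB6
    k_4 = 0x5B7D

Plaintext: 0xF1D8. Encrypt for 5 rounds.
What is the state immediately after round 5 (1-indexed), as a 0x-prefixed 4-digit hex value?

s_0 = plaintext = 0xF1D8
s_1 = Round(s_0, k_0) = 0x1C71
s_2 = Round(s_1, k_1) = 0x5661
s_3 = Round(s_2, k_2) = 0x4266
s_4 = Round(s_3, k_3) = 0x1EC9
s_5 = Round(s_4, k_4) = 0x9A15

0x9A15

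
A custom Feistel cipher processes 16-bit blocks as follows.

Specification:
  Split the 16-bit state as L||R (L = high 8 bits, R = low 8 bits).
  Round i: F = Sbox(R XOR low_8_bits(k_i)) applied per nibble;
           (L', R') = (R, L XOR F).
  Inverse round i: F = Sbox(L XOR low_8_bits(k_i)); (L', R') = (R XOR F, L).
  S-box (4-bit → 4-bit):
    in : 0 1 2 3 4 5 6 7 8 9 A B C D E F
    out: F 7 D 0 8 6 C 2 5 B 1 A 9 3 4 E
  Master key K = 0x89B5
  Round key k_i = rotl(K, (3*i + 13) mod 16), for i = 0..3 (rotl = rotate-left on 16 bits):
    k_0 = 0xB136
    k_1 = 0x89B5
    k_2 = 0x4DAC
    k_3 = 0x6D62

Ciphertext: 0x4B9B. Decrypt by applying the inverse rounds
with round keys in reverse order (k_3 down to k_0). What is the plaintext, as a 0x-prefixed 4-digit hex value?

0x3AE2

s_0 = ciphertext = 0x4B9B
s_1 = InvRound(s_0, k_3) = 0x404B
s_2 = InvRound(s_1, k_2) = 0x0240
s_3 = InvRound(s_2, k_1) = 0xE202
s_4 = InvRound(s_3, k_0) = 0x3AE2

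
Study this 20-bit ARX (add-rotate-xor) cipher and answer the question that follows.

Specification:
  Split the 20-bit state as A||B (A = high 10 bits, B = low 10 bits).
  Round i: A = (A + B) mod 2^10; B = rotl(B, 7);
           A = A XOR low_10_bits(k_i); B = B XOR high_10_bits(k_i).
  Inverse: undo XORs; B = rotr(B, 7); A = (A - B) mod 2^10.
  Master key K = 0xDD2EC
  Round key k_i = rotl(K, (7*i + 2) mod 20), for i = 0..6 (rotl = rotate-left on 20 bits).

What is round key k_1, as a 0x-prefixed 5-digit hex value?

0x5D9BA

K = 0xDD2EC
k_0 = rotl(K, (7*0+2) mod 20) = rotl(K, 2) = 0x74BB3
k_1 = rotl(K, (7*1+2) mod 20) = rotl(K, 9) = 0x5D9BA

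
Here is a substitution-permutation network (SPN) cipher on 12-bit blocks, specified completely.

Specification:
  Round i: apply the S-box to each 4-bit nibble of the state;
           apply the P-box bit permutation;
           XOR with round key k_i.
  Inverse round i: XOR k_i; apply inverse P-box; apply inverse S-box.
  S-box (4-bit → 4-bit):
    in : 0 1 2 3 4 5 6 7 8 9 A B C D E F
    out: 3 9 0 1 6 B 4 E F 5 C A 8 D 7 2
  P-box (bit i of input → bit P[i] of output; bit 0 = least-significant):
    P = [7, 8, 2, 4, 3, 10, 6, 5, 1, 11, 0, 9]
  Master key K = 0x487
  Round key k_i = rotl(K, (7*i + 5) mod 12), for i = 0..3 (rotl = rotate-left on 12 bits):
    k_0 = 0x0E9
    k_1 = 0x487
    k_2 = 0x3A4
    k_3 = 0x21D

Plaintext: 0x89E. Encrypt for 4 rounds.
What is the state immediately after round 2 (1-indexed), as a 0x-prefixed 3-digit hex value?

0xE83

s_0 = plaintext = 0x89E
s_1 = Round(s_0, k_0) = 0xB26
s_2 = Round(s_1, k_1) = 0xE83
s_3 = Round(s_2, k_2) = 0xF4F
s_4 = Round(s_3, k_3) = 0xF5D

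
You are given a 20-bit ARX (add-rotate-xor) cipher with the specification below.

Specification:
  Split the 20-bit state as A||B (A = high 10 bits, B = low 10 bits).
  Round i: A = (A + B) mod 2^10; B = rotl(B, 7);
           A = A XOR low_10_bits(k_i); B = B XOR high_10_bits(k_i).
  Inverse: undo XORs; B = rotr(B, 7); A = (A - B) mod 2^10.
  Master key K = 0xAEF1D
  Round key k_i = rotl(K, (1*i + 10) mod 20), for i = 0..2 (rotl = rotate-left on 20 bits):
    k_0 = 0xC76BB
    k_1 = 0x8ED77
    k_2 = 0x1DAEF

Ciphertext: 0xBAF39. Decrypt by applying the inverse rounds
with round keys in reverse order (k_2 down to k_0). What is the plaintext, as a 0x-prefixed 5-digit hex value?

0xB21AA

s_0 = ciphertext = 0xBAF39
s_1 = InvRound(s_0, k_2) = 0x61A7E
s_2 = InvRound(s_1, k_1) = 0xB2628
s_3 = InvRound(s_2, k_0) = 0xB21AA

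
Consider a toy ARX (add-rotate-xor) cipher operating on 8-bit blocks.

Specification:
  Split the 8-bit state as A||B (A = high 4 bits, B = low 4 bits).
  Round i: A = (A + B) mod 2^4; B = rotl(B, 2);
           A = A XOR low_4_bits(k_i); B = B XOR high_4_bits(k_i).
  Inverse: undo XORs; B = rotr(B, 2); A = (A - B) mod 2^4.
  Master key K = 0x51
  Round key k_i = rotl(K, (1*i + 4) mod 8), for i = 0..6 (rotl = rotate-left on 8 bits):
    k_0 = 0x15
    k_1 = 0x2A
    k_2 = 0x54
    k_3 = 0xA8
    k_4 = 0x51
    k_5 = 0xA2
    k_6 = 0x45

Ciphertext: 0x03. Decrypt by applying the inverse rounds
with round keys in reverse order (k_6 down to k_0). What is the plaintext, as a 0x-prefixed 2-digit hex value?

s_0 = ciphertext = 0x03
s_1 = InvRound(s_0, k_6) = 0x8D
s_2 = InvRound(s_1, k_5) = 0xDD
s_3 = InvRound(s_2, k_4) = 0xA2
s_4 = InvRound(s_3, k_3) = 0x02
s_5 = InvRound(s_4, k_2) = 0x7D
s_6 = InvRound(s_5, k_1) = 0xEF
s_7 = InvRound(s_6, k_0) = 0x0B

0x0B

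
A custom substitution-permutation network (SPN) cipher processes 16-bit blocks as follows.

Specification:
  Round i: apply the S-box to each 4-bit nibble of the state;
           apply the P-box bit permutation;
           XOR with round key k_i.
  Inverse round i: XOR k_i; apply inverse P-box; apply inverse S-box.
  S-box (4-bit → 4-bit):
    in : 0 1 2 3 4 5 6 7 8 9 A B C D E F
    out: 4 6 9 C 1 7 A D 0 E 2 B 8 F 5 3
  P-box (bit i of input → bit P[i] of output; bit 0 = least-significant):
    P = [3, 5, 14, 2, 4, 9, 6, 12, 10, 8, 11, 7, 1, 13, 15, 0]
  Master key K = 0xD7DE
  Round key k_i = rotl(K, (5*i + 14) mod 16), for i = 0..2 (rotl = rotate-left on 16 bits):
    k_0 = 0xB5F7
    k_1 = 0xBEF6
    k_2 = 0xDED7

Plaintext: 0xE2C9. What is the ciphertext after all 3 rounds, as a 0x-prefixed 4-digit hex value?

0x33D8

s_0 = plaintext = 0xE2C9
s_1 = Round(s_0, k_0) = 0x6151
s_2 = Round(s_1, k_1) = 0xD587
s_3 = Round(s_2, k_2) = 0x33D8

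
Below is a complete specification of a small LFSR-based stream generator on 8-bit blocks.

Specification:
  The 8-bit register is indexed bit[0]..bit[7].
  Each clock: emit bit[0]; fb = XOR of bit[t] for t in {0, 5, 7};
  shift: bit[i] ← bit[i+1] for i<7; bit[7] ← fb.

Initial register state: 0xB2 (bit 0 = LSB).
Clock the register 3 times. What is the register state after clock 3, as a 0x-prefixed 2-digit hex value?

reg_0 = 0xB2
clock 1: out=0, reg = 0x59
clock 2: out=1, reg = 0xAC
clock 3: out=0, reg = 0x56

0x56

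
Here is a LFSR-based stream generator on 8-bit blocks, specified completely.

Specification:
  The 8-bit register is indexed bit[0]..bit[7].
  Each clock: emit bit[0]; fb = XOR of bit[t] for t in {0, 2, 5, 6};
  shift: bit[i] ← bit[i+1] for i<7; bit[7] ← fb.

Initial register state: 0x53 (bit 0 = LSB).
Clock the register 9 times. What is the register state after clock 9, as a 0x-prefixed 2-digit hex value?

0x1A

reg_0 = 0x53
clock 1: out=1, reg = 0x29
clock 2: out=1, reg = 0x14
clock 3: out=0, reg = 0x8A
clock 4: out=0, reg = 0x45
clock 5: out=1, reg = 0xA2
clock 6: out=0, reg = 0xD1
clock 7: out=1, reg = 0x68
clock 8: out=0, reg = 0x34
clock 9: out=0, reg = 0x1A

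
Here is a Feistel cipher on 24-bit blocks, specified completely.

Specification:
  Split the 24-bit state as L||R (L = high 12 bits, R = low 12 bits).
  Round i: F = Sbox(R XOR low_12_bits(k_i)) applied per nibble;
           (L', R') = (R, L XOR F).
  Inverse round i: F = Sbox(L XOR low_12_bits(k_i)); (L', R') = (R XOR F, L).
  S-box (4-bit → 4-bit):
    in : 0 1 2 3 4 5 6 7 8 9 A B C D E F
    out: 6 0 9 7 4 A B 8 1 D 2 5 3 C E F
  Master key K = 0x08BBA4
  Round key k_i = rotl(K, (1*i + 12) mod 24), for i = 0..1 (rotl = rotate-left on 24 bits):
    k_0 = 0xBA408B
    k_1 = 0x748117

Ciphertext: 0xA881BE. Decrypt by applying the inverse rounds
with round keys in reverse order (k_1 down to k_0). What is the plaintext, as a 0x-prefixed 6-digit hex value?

0xE6A461

s_0 = ciphertext = 0xA881BE
s_1 = InvRound(s_0, k_1) = 0x461A88
s_2 = InvRound(s_1, k_0) = 0xE6A461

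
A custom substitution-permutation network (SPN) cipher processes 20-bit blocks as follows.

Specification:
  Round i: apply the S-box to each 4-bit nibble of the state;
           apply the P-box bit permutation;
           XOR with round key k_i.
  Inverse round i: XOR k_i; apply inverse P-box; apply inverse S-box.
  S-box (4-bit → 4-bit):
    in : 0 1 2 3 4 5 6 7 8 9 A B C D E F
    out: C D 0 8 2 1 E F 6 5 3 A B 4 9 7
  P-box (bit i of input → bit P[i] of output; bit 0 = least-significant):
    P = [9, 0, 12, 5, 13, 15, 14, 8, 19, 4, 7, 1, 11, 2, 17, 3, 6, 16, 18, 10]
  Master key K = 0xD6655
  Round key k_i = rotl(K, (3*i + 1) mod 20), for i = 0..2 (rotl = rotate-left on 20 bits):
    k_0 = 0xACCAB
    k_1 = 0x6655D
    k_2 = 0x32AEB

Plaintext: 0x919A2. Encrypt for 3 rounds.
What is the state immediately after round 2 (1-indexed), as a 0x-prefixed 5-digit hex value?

s_0 = plaintext = 0x919A2
s_1 = Round(s_0, k_0) = 0x46463
s_2 = Round(s_1, k_1) = 0x5A461
s_3 = Round(s_2, k_2) = 0x3F19F

0x5A461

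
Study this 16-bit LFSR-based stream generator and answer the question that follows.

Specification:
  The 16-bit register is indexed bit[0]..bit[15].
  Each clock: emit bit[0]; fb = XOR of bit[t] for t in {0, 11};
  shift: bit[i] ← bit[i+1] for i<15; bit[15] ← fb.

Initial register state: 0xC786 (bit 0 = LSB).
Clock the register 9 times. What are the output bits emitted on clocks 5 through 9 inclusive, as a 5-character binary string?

reg_0 = 0xC786
clock 1: out=0, reg = 0x63C3
clock 2: out=1, reg = 0xB1E1
clock 3: out=1, reg = 0xD8F0
clock 4: out=0, reg = 0xEC78
clock 5: out=0, reg = 0xF63C
clock 6: out=0, reg = 0x7B1E
clock 7: out=0, reg = 0xBD8F
clock 8: out=1, reg = 0x5EC7
clock 9: out=1, reg = 0x2F63

00011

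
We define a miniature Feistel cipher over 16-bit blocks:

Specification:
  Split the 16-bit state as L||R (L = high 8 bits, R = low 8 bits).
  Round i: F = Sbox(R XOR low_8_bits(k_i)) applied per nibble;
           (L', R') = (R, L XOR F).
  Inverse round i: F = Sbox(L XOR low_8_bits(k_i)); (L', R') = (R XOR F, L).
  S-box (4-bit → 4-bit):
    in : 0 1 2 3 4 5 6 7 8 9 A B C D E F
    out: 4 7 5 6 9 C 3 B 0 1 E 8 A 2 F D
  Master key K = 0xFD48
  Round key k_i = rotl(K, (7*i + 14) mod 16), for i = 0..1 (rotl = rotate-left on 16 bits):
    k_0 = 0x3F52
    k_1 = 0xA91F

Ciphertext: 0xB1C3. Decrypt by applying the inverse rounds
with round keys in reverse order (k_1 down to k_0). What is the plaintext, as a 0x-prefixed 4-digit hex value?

s_0 = ciphertext = 0xB1C3
s_1 = InvRound(s_0, k_1) = 0x2CB1
s_2 = InvRound(s_1, k_0) = 0x0E2C

0x0E2C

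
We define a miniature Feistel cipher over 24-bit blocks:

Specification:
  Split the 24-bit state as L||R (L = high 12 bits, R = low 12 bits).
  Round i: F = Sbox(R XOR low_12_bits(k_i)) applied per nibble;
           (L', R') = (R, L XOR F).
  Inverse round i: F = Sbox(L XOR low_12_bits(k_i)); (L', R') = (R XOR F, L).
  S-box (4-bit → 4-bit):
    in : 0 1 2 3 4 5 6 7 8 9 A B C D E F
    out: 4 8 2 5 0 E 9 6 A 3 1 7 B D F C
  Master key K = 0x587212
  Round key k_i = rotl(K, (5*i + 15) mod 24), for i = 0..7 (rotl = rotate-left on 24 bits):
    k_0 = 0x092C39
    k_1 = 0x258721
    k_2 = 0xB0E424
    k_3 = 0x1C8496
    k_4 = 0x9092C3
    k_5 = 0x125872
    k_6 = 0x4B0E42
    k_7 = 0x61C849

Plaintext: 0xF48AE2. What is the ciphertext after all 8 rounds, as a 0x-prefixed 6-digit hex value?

s_0 = plaintext = 0xF48AE2
s_1 = Round(s_0, k_0) = 0xAE269F
s_2 = Round(s_1, k_1) = 0x69F29D
s_3 = Round(s_2, k_2) = 0x29DFEC
s_4 = Round(s_3, k_3) = 0xFEC5FC
s_5 = Round(s_4, k_4) = 0x5FC9B0
s_6 = Round(s_5, k_5) = 0x9B0D4E
s_7 = Round(s_6, k_6) = 0xD4ECFB
s_8 = Round(s_7, k_7) = 0xCFBD3C

0xCFBD3C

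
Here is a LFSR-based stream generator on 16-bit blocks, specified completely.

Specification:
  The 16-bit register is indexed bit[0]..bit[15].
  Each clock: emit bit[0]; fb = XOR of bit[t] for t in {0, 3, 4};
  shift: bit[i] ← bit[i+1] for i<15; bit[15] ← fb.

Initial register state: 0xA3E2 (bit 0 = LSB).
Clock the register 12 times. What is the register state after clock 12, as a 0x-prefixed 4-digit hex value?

0xDA0A

reg_0 = 0xA3E2
clock 1: out=0, reg = 0x51F1
clock 2: out=1, reg = 0x28F8
clock 3: out=0, reg = 0x147C
clock 4: out=0, reg = 0x0A3E
clock 5: out=0, reg = 0x051F
clock 6: out=1, reg = 0x828F
clock 7: out=1, reg = 0x4147
clock 8: out=1, reg = 0xA0A3
clock 9: out=1, reg = 0xD051
clock 10: out=1, reg = 0x6828
clock 11: out=0, reg = 0xB414
clock 12: out=0, reg = 0xDA0A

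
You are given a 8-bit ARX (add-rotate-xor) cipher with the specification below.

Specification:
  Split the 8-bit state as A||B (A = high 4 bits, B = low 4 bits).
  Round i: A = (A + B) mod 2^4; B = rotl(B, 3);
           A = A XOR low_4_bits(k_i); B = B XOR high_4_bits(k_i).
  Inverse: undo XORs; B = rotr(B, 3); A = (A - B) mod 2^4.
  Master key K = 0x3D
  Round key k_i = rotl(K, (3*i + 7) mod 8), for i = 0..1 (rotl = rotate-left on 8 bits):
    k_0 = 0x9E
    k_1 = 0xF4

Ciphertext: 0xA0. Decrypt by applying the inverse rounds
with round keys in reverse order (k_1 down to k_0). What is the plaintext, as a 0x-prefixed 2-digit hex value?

0x5C

s_0 = ciphertext = 0xA0
s_1 = InvRound(s_0, k_1) = 0xFF
s_2 = InvRound(s_1, k_0) = 0x5C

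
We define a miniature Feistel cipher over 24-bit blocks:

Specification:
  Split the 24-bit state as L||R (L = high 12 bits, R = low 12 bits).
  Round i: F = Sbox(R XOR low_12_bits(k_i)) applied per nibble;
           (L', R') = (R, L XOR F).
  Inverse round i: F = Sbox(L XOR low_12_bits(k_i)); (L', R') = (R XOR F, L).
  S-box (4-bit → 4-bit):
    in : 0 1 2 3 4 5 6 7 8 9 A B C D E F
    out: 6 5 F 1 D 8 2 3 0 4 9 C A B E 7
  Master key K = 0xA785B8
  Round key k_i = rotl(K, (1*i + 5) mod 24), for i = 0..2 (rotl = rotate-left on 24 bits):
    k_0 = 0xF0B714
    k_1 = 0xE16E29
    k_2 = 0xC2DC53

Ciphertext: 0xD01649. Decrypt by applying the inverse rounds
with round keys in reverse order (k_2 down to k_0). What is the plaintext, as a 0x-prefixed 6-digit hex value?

s_0 = ciphertext = 0xD01649
s_1 = InvRound(s_0, k_2) = 0x3C6D01
s_2 = InvRound(s_1, k_1) = 0x6E63C6
s_3 = InvRound(s_2, k_0) = 0x6B96E6

0x6B96E6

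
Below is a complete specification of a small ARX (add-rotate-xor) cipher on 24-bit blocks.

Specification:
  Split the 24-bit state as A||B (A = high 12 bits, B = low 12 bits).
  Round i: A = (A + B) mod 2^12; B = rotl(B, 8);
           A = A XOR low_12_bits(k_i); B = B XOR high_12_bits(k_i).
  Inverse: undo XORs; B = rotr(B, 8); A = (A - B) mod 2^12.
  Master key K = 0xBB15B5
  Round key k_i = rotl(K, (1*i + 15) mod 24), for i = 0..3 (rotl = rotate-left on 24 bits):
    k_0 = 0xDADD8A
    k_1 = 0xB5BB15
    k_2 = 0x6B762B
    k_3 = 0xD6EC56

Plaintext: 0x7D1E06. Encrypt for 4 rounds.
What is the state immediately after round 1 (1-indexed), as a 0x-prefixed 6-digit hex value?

s_0 = plaintext = 0x7D1E06
s_1 = Round(s_0, k_0) = 0x85DB4D
s_2 = Round(s_1, k_1) = 0x8BF6EF
s_3 = Round(s_2, k_2) = 0x9859D9
s_4 = Round(s_3, k_3) = 0xF084F3

0x85DB4D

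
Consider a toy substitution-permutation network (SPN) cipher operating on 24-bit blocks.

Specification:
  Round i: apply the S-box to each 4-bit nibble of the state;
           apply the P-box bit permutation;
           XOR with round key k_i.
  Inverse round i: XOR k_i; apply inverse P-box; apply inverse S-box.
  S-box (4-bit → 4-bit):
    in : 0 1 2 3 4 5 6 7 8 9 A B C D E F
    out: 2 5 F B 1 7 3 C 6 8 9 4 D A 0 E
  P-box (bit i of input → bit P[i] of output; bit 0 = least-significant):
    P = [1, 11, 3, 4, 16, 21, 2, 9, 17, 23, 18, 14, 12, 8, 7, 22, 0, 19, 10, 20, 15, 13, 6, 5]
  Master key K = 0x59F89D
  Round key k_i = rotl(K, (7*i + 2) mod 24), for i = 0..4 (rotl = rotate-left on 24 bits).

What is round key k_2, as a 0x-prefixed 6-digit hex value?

K = 0x59F89D
k_0 = rotl(K, (7*0+2) mod 24) = rotl(K, 2) = 0x67E275
k_1 = rotl(K, (7*1+2) mod 24) = rotl(K, 9) = 0xF13AB3
k_2 = rotl(K, (7*2+2) mod 24) = rotl(K, 16) = 0x9D59F8

0x9D59F8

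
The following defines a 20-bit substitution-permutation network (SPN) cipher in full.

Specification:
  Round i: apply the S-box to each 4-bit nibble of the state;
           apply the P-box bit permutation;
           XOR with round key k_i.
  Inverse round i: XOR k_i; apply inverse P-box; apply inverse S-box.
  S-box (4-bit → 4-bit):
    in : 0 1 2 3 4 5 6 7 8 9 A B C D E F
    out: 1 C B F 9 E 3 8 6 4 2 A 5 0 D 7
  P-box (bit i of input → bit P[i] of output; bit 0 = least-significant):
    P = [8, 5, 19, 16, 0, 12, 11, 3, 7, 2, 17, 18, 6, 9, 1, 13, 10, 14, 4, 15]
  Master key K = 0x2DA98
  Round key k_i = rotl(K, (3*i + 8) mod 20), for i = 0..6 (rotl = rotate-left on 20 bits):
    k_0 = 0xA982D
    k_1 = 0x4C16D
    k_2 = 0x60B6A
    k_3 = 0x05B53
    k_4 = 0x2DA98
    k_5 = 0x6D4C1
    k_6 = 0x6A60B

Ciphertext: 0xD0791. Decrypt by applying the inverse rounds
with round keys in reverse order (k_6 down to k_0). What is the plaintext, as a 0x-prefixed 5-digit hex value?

0xC1539

s_0 = ciphertext = 0xD0791
s_1 = InvRound(s_0, k_6) = 0x11C7E
s_2 = InvRound(s_1, k_5) = 0x593EB
s_3 = InvRound(s_2, k_4) = 0x8C1C2
s_4 = InvRound(s_3, k_3) = 0x1A0F9
s_5 = InvRound(s_4, k_2) = 0x15EC4
s_6 = InvRound(s_5, k_1) = 0x4A432
s_7 = InvRound(s_6, k_0) = 0xC1539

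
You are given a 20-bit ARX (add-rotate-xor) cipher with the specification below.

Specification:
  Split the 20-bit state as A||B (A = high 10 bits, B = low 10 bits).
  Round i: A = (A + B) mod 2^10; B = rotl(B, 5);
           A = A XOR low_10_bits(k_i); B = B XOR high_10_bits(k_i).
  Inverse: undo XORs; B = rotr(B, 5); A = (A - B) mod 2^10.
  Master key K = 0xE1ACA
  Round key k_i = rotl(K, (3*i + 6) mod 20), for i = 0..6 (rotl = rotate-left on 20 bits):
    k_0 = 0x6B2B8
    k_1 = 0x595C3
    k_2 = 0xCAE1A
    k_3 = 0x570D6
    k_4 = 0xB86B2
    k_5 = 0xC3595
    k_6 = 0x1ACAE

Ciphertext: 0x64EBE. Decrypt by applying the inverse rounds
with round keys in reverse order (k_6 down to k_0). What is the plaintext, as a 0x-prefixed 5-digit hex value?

s_0 = ciphertext = 0x64EBE
s_1 = InvRound(s_0, k_6) = 0xA1EB6
s_2 = InvRound(s_1, k_5) = 0xE976D
s_3 = InvRound(s_2, k_4) = 0xE2D8C
s_4 = InvRound(s_3, k_3) = 0x55E06
s_5 = InvRound(s_4, k_2) = 0x691A9
s_6 = InvRound(s_5, k_1) = 0xB8586
s_7 = InvRound(s_6, k_0) = 0xC6141

0xC6141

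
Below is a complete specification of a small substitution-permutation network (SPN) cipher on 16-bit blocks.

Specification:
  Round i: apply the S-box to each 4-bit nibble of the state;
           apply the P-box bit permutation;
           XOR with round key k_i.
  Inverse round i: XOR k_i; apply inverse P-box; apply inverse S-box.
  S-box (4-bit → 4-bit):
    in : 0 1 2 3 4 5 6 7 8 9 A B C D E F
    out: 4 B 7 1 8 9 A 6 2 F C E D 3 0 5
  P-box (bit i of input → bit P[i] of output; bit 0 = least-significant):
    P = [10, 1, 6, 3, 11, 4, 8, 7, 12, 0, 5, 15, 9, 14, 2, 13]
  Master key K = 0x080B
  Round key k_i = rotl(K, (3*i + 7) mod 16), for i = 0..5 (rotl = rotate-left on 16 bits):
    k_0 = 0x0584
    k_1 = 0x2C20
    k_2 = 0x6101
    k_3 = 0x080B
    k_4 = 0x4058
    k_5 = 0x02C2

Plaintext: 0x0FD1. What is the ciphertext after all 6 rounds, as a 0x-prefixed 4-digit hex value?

s_0 = plaintext = 0x0FD1
s_1 = Round(s_0, k_0) = 0x19BA
s_2 = Round(s_1, k_1) = 0xDFD9
s_3 = Round(s_2, k_2) = 0x3F7B
s_4 = Round(s_3, k_3) = 0x1B71
s_5 = Round(s_4, k_4) = 0xA763
s_6 = Round(s_5, k_5) = 0x2677

0x2677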